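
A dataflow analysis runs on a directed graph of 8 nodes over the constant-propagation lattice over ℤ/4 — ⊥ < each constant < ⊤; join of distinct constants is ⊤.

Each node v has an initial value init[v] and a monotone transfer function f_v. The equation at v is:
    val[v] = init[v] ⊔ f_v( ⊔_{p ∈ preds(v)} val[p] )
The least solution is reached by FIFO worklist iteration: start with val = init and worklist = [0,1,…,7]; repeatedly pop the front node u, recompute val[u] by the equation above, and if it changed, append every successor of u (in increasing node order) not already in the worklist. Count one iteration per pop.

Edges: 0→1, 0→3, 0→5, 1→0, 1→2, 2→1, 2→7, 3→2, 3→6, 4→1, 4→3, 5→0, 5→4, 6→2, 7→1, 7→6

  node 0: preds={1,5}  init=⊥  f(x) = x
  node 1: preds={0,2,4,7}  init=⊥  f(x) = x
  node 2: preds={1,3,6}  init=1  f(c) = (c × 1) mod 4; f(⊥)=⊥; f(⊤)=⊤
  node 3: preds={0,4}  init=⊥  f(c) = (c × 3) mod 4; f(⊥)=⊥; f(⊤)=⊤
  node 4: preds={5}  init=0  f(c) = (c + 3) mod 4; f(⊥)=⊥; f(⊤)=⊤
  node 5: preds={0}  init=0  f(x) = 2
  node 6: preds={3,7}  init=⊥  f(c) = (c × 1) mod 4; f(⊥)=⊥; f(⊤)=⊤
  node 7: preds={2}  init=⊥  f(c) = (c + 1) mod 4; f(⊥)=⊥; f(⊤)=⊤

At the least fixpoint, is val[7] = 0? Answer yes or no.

no

Worklist (16 pops):
  #1 pop 0: in=0 → 0 (was ⊥); enqueue []
  #2 pop 1: in=⊤ → ⊤ (was ⊥); enqueue [0]
  #3 pop 2: in=⊤ → ⊤ (was 1); enqueue [1]
  #4 pop 3: in=0 → 0 (was ⊥); enqueue [2]
  #5 pop 4: in=0 → ⊤ (was 0); enqueue [3]
  #6 pop 5: in=0 → ⊤ (was 0); enqueue [4]
  #7 pop 6: in=0 → 0 (was ⊥); enqueue []
  #8 pop 7: in=⊤ → ⊤ (was ⊥); enqueue [6]
  #9 pop 0: in=⊤ → ⊤ (was 0); enqueue [5]
  #10 pop 1: in=⊤ → ⊤ (no change)
  #11 pop 2: in=⊤ → ⊤ (no change)
  #12 pop 3: in=⊤ → ⊤ (was 0); enqueue [2]
  #13 pop 4: in=⊤ → ⊤ (no change)
  #14 pop 6: in=⊤ → ⊤ (was 0); enqueue []
  #15 pop 5: in=⊤ → ⊤ (no change)
  #16 pop 2: in=⊤ → ⊤ (no change)

Fixpoint:
  val[0] = ⊤
  val[1] = ⊤
  val[2] = ⊤
  val[3] = ⊤
  val[4] = ⊤
  val[5] = ⊤
  val[6] = ⊤
  val[7] = ⊤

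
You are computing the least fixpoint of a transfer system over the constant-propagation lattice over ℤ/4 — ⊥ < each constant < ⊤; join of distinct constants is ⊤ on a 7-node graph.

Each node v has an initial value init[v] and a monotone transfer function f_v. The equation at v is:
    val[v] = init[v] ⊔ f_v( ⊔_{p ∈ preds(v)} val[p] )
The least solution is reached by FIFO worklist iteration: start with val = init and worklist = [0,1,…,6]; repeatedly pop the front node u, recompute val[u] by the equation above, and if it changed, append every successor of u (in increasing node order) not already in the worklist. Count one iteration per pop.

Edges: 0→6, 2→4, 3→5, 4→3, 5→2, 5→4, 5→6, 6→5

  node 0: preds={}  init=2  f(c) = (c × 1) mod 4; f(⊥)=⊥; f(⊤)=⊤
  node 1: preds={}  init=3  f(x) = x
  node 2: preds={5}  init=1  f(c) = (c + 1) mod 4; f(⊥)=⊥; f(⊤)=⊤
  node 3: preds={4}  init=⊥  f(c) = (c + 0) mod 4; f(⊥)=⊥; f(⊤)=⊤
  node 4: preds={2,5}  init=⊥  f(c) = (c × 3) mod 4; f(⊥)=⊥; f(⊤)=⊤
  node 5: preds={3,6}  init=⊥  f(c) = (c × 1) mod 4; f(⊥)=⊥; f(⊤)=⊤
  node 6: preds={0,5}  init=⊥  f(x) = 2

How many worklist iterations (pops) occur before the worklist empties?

Trace (14 dequeues):
  [1] u=0 | in ⊥ | out 2 | ==
  [2] u=1 | in ⊥ | out 3 | ==
  [3] u=2 | in ⊥ | out 1 | ==
  [4] u=3 | in ⊥ | out ⊥ | ==
  [5] u=4 | in 1 | out 3 | prev ⊥ | push {3}
  [6] u=5 | in ⊥ | out ⊥ | ==
  [7] u=6 | in 2 | out 2 | prev ⊥ | push {5}
  [8] u=3 | in 3 | out 3 | prev ⊥ | push {}
  [9] u=5 | in ⊤ | out ⊤ | prev ⊥ | push {2,4,6}
  [10] u=2 | in ⊤ | out ⊤ | prev 1 | push {}
  [11] u=4 | in ⊤ | out ⊤ | prev 3 | push {3}
  [12] u=6 | in ⊤ | out 2 | ==
  [13] u=3 | in ⊤ | out ⊤ | prev 3 | push {5}
  [14] u=5 | in ⊤ | out ⊤ | ==

Converged values:
  [0] 2
  [1] 3
  [2] ⊤
  [3] ⊤
  [4] ⊤
  [5] ⊤
  [6] 2

14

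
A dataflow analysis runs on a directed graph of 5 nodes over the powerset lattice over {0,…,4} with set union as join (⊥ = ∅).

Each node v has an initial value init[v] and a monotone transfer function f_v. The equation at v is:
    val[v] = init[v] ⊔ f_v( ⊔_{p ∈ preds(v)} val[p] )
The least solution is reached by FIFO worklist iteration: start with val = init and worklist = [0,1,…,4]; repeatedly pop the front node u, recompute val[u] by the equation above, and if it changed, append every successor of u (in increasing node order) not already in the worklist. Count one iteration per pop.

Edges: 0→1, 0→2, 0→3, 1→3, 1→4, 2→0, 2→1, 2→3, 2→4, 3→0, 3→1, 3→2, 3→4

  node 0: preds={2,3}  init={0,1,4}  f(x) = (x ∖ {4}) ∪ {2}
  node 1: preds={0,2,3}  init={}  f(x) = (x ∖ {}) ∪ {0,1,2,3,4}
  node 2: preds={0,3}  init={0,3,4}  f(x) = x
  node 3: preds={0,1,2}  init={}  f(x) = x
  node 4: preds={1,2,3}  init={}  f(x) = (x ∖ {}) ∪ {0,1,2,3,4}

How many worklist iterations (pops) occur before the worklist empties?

Trace (8 dequeues):
  [1] u=0 | in {0,3,4} | out {0,1,2,3,4} | prev {0,1,4} | push {}
  [2] u=1 | in {0,1,2,3,4} | out {0,1,2,3,4} | prev {} | push {}
  [3] u=2 | in {0,1,2,3,4} | out {0,1,2,3,4} | prev {0,3,4} | push {0,1}
  [4] u=3 | in {0,1,2,3,4} | out {0,1,2,3,4} | prev {} | push {2}
  [5] u=4 | in {0,1,2,3,4} | out {0,1,2,3,4} | prev {} | push {}
  [6] u=0 | in {0,1,2,3,4} | out {0,1,2,3,4} | ==
  [7] u=1 | in {0,1,2,3,4} | out {0,1,2,3,4} | ==
  [8] u=2 | in {0,1,2,3,4} | out {0,1,2,3,4} | ==

Converged values:
  [0] {0,1,2,3,4}
  [1] {0,1,2,3,4}
  [2] {0,1,2,3,4}
  [3] {0,1,2,3,4}
  [4] {0,1,2,3,4}

8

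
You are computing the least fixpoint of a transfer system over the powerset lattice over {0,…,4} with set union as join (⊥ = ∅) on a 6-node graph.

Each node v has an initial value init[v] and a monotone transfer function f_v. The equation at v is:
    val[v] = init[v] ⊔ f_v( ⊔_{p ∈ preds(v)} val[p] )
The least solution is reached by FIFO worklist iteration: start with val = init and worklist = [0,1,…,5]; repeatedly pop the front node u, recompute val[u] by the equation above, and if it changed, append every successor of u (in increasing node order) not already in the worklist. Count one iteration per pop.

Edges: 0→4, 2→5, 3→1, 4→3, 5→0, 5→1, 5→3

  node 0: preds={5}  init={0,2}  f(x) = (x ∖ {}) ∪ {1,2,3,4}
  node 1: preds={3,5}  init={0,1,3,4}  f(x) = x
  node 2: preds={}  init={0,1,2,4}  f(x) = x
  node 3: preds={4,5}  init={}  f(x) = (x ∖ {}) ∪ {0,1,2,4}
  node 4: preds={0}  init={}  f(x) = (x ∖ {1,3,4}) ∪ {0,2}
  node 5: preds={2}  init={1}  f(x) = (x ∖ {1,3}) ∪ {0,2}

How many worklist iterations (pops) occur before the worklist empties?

Trace (9 dequeues):
  [1] u=0 | in {1} | out {0,1,2,3,4} | prev {0,2} | push {}
  [2] u=1 | in {1} | out {0,1,3,4} | ==
  [3] u=2 | in {} | out {0,1,2,4} | ==
  [4] u=3 | in {1} | out {0,1,2,4} | prev {} | push {1}
  [5] u=4 | in {0,1,2,3,4} | out {0,2} | prev {} | push {3}
  [6] u=5 | in {0,1,2,4} | out {0,1,2,4} | prev {1} | push {0}
  [7] u=1 | in {0,1,2,4} | out {0,1,2,3,4} | prev {0,1,3,4} | push {}
  [8] u=3 | in {0,1,2,4} | out {0,1,2,4} | ==
  [9] u=0 | in {0,1,2,4} | out {0,1,2,3,4} | ==

Converged values:
  [0] {0,1,2,3,4}
  [1] {0,1,2,3,4}
  [2] {0,1,2,4}
  [3] {0,1,2,4}
  [4] {0,2}
  [5] {0,1,2,4}

9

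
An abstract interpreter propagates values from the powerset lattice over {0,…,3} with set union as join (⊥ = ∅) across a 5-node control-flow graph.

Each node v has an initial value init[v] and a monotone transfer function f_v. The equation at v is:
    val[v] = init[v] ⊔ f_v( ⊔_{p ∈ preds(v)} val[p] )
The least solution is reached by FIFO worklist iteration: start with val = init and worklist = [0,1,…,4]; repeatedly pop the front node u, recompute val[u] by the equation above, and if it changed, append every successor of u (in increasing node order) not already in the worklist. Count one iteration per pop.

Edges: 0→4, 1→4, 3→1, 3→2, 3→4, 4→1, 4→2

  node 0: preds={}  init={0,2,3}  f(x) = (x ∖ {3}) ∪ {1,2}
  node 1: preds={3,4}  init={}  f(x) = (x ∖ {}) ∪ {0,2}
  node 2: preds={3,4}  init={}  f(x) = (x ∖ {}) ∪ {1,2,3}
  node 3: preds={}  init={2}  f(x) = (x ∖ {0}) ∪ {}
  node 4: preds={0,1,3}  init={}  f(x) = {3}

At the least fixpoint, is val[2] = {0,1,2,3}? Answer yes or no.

no

Iteration log — 8 steps:
  step 1. node 0  ⊔preds={}  new={0,1,2,3}  old={0,2,3}  +wl: 
  step 2. node 1  ⊔preds={2}  new={0,2}  old={}  +wl: 
  step 3. node 2  ⊔preds={2}  new={1,2,3}  old={}  +wl: 
  step 4. node 3  ⊔preds={}  new={2}  stable
  step 5. node 4  ⊔preds={0,1,2,3}  new={3}  old={}  +wl: 1,2
  step 6. node 1  ⊔preds={2,3}  new={0,2,3}  old={0,2}  +wl: 4
  step 7. node 2  ⊔preds={2,3}  new={1,2,3}  stable
  step 8. node 4  ⊔preds={0,1,2,3}  new={3}  stable

Least fixpoint reached:
  node 0: {0,1,2,3}
  node 1: {0,2,3}
  node 2: {1,2,3}
  node 3: {2}
  node 4: {3}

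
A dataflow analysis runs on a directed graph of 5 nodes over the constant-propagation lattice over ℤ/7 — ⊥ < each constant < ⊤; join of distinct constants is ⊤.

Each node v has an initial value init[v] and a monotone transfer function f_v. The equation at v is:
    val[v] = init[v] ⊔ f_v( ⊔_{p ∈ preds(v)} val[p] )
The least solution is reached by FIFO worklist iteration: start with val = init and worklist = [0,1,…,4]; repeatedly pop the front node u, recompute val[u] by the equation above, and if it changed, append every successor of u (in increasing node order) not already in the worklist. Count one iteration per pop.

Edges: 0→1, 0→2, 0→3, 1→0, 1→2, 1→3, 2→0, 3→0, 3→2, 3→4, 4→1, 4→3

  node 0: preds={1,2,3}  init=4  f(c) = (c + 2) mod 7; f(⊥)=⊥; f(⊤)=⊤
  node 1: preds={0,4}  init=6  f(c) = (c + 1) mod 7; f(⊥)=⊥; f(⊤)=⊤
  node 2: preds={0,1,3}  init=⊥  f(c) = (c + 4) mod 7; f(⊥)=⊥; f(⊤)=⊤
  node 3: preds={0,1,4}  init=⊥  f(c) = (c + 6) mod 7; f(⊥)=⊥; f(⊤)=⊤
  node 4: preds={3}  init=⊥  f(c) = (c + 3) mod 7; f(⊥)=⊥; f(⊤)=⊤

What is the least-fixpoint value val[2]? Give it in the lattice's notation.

Worklist (9 pops):
  #1 pop 0: in=6 → ⊤ (was 4); enqueue []
  #2 pop 1: in=⊤ → ⊤ (was 6); enqueue [0]
  #3 pop 2: in=⊤ → ⊤ (was ⊥); enqueue []
  #4 pop 3: in=⊤ → ⊤ (was ⊥); enqueue [2]
  #5 pop 4: in=⊤ → ⊤ (was ⊥); enqueue [1,3]
  #6 pop 0: in=⊤ → ⊤ (no change)
  #7 pop 2: in=⊤ → ⊤ (no change)
  #8 pop 1: in=⊤ → ⊤ (no change)
  #9 pop 3: in=⊤ → ⊤ (no change)

Fixpoint:
  val[0] = ⊤
  val[1] = ⊤
  val[2] = ⊤
  val[3] = ⊤
  val[4] = ⊤

⊤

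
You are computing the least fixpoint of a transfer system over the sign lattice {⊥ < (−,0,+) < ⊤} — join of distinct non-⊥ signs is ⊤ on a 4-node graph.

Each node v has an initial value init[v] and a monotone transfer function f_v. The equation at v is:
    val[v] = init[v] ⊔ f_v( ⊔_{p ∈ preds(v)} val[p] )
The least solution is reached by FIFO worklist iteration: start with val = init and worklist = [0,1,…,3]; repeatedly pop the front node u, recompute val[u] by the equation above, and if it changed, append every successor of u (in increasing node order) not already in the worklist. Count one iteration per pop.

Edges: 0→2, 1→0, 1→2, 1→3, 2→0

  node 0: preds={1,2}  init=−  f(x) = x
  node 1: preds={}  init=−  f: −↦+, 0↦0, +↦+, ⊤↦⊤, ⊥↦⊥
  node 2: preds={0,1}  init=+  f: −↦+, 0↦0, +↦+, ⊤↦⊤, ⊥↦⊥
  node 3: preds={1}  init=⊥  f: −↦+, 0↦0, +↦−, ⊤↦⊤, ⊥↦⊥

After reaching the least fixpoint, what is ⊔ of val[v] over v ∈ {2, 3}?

⊤

Worklist (5 pops):
  #1 pop 0: in=⊤ → ⊤ (was −); enqueue []
  #2 pop 1: in=⊥ → − (no change)
  #3 pop 2: in=⊤ → ⊤ (was +); enqueue [0]
  #4 pop 3: in=− → + (was ⊥); enqueue []
  #5 pop 0: in=⊤ → ⊤ (no change)

Fixpoint:
  val[0] = ⊤
  val[1] = −
  val[2] = ⊤
  val[3] = +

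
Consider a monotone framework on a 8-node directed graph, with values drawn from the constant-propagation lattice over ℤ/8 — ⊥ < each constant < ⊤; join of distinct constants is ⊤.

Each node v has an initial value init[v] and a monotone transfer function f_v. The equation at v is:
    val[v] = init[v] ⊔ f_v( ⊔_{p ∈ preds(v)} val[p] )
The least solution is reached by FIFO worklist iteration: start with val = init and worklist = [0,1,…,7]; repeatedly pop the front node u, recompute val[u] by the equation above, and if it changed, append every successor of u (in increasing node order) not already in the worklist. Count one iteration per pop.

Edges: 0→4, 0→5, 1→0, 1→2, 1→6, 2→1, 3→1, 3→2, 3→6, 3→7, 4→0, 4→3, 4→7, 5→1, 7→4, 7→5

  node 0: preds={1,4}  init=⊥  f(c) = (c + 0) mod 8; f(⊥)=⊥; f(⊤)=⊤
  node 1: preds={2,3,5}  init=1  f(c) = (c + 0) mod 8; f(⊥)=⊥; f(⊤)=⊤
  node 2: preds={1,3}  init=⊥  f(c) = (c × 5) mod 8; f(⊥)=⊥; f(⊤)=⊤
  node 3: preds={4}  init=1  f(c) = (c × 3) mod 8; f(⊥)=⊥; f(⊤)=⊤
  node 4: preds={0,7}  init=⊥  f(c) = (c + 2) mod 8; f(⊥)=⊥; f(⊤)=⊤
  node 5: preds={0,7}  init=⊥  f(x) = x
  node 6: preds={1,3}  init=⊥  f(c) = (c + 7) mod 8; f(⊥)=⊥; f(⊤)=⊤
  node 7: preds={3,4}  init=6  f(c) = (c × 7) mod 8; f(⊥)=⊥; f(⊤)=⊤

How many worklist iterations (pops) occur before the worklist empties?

17

Iteration log — 17 steps:
  step 1. node 0  ⊔preds=1  new=1  old=⊥  +wl: 
  step 2. node 1  ⊔preds=1  new=1  stable
  step 3. node 2  ⊔preds=1  new=5  old=⊥  +wl: 1
  step 4. node 3  ⊔preds=⊥  new=1  stable
  step 5. node 4  ⊔preds=⊤  new=⊤  old=⊥  +wl: 0,3
  step 6. node 5  ⊔preds=⊤  new=⊤  old=⊥  +wl: 
  step 7. node 6  ⊔preds=1  new=0  old=⊥  +wl: 
  step 8. node 7  ⊔preds=⊤  new=⊤  old=6  +wl: 4,5
  step 9. node 1  ⊔preds=⊤  new=⊤  old=1  +wl: 2,6
  step 10. node 0  ⊔preds=⊤  new=⊤  old=1  +wl: 
  step 11. node 3  ⊔preds=⊤  new=⊤  old=1  +wl: 1,7
  step 12. node 4  ⊔preds=⊤  new=⊤  stable
  step 13. node 5  ⊔preds=⊤  new=⊤  stable
  step 14. node 2  ⊔preds=⊤  new=⊤  old=5  +wl: 
  step 15. node 6  ⊔preds=⊤  new=⊤  old=0  +wl: 
  step 16. node 1  ⊔preds=⊤  new=⊤  stable
  step 17. node 7  ⊔preds=⊤  new=⊤  stable

Least fixpoint reached:
  node 0: ⊤
  node 1: ⊤
  node 2: ⊤
  node 3: ⊤
  node 4: ⊤
  node 5: ⊤
  node 6: ⊤
  node 7: ⊤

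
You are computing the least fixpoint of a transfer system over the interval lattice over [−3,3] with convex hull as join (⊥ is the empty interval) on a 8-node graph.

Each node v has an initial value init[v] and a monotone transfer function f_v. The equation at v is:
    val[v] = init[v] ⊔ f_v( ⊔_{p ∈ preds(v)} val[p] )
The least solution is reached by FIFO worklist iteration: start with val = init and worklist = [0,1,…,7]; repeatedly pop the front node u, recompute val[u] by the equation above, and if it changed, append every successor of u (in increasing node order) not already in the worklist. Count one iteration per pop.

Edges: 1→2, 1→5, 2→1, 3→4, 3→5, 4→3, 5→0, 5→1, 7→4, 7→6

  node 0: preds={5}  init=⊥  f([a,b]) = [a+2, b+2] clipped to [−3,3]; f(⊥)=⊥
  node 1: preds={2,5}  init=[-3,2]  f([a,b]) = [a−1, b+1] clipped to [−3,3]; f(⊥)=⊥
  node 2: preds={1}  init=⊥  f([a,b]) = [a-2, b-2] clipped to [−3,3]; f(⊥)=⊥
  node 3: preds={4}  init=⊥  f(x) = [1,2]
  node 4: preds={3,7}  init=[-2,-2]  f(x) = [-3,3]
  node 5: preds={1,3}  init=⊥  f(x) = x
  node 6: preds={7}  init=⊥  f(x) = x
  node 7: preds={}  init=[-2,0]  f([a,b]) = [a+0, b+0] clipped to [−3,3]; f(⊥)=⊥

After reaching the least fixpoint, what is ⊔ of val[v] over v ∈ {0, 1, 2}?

Worklist (15 pops):
  #1 pop 0: in=⊥ → ⊥ (no change)
  #2 pop 1: in=⊥ → [-3,2] (no change)
  #3 pop 2: in=[-3,2] → [-3,0] (was ⊥); enqueue [1]
  #4 pop 3: in=[-2,-2] → [1,2] (was ⊥); enqueue []
  #5 pop 4: in=[-2,2] → [-3,3] (was [-2,-2]); enqueue [3]
  #6 pop 5: in=[-3,2] → [-3,2] (was ⊥); enqueue [0]
  #7 pop 6: in=[-2,0] → [-2,0] (was ⊥); enqueue []
  #8 pop 7: in=⊥ → [-2,0] (no change)
  #9 pop 1: in=[-3,2] → [-3,3] (was [-3,2]); enqueue [2,5]
  #10 pop 3: in=[-3,3] → [1,2] (no change)
  #11 pop 0: in=[-3,2] → [-1,3] (was ⊥); enqueue []
  #12 pop 2: in=[-3,3] → [-3,1] (was [-3,0]); enqueue [1]
  #13 pop 5: in=[-3,3] → [-3,3] (was [-3,2]); enqueue [0]
  #14 pop 1: in=[-3,3] → [-3,3] (no change)
  #15 pop 0: in=[-3,3] → [-1,3] (no change)

Fixpoint:
  val[0] = [-1,3]
  val[1] = [-3,3]
  val[2] = [-3,1]
  val[3] = [1,2]
  val[4] = [-3,3]
  val[5] = [-3,3]
  val[6] = [-2,0]
  val[7] = [-2,0]

[-3,3]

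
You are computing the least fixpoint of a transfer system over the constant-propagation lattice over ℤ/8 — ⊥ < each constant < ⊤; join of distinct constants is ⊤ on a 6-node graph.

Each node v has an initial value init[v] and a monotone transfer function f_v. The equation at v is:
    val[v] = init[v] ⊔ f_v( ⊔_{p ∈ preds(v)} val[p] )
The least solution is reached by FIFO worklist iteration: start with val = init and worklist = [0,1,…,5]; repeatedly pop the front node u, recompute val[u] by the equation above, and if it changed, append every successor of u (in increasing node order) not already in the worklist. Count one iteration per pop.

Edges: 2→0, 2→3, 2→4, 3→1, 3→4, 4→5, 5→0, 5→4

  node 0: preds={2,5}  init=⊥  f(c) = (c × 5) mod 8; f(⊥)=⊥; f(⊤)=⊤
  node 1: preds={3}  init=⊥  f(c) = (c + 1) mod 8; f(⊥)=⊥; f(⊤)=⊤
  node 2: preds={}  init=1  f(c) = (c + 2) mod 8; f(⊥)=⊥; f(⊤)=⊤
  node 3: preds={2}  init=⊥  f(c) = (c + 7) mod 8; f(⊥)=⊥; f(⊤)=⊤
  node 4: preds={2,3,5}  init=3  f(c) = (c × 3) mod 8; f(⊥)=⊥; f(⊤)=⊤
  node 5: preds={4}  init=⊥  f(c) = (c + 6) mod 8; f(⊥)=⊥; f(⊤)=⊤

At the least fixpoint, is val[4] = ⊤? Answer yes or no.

yes

Worklist (9 pops):
  #1 pop 0: in=1 → 5 (was ⊥); enqueue []
  #2 pop 1: in=⊥ → ⊥ (no change)
  #3 pop 2: in=⊥ → 1 (no change)
  #4 pop 3: in=1 → 0 (was ⊥); enqueue [1]
  #5 pop 4: in=⊤ → ⊤ (was 3); enqueue []
  #6 pop 5: in=⊤ → ⊤ (was ⊥); enqueue [0,4]
  #7 pop 1: in=0 → 1 (was ⊥); enqueue []
  #8 pop 0: in=⊤ → ⊤ (was 5); enqueue []
  #9 pop 4: in=⊤ → ⊤ (no change)

Fixpoint:
  val[0] = ⊤
  val[1] = 1
  val[2] = 1
  val[3] = 0
  val[4] = ⊤
  val[5] = ⊤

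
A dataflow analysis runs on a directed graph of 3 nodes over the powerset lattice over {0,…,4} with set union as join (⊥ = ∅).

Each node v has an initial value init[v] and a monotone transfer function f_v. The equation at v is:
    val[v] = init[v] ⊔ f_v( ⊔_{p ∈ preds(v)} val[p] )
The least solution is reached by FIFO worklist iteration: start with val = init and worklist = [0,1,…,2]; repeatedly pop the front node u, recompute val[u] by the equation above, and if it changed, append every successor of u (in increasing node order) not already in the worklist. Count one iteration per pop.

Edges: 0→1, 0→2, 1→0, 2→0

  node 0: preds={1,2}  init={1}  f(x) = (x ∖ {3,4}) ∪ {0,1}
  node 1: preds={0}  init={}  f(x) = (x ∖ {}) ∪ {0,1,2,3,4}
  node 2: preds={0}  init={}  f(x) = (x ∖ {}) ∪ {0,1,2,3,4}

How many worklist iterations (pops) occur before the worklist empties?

6

Iteration log — 6 steps:
  step 1. node 0  ⊔preds={}  new={0,1}  old={1}  +wl: 
  step 2. node 1  ⊔preds={0,1}  new={0,1,2,3,4}  old={}  +wl: 0
  step 3. node 2  ⊔preds={0,1}  new={0,1,2,3,4}  old={}  +wl: 
  step 4. node 0  ⊔preds={0,1,2,3,4}  new={0,1,2}  old={0,1}  +wl: 1,2
  step 5. node 1  ⊔preds={0,1,2}  new={0,1,2,3,4}  stable
  step 6. node 2  ⊔preds={0,1,2}  new={0,1,2,3,4}  stable

Least fixpoint reached:
  node 0: {0,1,2}
  node 1: {0,1,2,3,4}
  node 2: {0,1,2,3,4}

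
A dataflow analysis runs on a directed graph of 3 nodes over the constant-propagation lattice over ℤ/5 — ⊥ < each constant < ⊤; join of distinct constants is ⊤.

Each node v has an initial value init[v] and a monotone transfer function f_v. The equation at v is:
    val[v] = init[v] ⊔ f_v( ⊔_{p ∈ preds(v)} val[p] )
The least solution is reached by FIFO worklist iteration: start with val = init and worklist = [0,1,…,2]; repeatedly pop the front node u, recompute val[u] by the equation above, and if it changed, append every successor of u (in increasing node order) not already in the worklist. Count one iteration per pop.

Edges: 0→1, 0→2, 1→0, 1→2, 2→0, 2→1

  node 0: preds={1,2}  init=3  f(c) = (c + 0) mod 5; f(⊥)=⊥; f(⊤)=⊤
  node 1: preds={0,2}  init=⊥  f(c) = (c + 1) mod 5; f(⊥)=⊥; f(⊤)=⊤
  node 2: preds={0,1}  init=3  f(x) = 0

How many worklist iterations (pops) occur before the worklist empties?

7

Trace (7 dequeues):
  [1] u=0 | in 3 | out 3 | ==
  [2] u=1 | in 3 | out 4 | prev ⊥ | push {0}
  [3] u=2 | in ⊤ | out ⊤ | prev 3 | push {1}
  [4] u=0 | in ⊤ | out ⊤ | prev 3 | push {2}
  [5] u=1 | in ⊤ | out ⊤ | prev 4 | push {0}
  [6] u=2 | in ⊤ | out ⊤ | ==
  [7] u=0 | in ⊤ | out ⊤ | ==

Converged values:
  [0] ⊤
  [1] ⊤
  [2] ⊤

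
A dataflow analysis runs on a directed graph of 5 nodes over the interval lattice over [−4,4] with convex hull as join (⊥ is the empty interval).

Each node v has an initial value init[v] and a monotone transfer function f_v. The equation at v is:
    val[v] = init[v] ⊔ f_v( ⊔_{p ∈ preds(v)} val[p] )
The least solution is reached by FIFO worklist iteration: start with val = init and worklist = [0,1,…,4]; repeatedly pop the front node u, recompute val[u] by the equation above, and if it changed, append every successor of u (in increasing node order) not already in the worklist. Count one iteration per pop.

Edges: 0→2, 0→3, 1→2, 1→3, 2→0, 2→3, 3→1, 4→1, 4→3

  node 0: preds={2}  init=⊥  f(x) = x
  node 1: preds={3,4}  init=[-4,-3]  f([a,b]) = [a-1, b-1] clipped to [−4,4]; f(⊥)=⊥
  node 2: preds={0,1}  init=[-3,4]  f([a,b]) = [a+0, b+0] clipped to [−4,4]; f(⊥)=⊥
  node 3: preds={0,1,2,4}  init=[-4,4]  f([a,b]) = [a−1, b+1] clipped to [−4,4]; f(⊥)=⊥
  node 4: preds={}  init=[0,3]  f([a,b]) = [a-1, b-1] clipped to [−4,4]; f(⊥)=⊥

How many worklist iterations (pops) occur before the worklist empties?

8

Iteration log — 8 steps:
  step 1. node 0  ⊔preds=[-3,4]  new=[-3,4]  old=⊥  +wl: 
  step 2. node 1  ⊔preds=[-4,4]  new=[-4,3]  old=[-4,-3]  +wl: 
  step 3. node 2  ⊔preds=[-4,4]  new=[-4,4]  old=[-3,4]  +wl: 0
  step 4. node 3  ⊔preds=[-4,4]  new=[-4,4]  stable
  step 5. node 4  ⊔preds=⊥  new=[0,3]  stable
  step 6. node 0  ⊔preds=[-4,4]  new=[-4,4]  old=[-3,4]  +wl: 2,3
  step 7. node 2  ⊔preds=[-4,4]  new=[-4,4]  stable
  step 8. node 3  ⊔preds=[-4,4]  new=[-4,4]  stable

Least fixpoint reached:
  node 0: [-4,4]
  node 1: [-4,3]
  node 2: [-4,4]
  node 3: [-4,4]
  node 4: [0,3]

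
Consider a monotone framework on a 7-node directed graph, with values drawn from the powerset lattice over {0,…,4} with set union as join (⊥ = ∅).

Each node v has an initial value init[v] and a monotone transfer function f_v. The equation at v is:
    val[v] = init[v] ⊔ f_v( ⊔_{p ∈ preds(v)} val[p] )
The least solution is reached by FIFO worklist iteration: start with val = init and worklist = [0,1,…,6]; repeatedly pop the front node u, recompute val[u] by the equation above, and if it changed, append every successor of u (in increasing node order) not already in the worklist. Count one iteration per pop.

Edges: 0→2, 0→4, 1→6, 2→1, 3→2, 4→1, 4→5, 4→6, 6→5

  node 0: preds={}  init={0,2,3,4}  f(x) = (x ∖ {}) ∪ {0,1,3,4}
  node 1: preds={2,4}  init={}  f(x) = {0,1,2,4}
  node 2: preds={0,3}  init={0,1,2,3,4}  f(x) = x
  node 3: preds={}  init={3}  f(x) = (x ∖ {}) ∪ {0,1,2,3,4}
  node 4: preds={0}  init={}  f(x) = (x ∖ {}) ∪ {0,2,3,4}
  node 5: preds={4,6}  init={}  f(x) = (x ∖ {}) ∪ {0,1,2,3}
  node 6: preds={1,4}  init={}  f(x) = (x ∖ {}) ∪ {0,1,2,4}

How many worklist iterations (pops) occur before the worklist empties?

Worklist (10 pops):
  #1 pop 0: in={} → {0,1,2,3,4} (was {0,2,3,4}); enqueue []
  #2 pop 1: in={0,1,2,3,4} → {0,1,2,4} (was {}); enqueue []
  #3 pop 2: in={0,1,2,3,4} → {0,1,2,3,4} (no change)
  #4 pop 3: in={} → {0,1,2,3,4} (was {3}); enqueue [2]
  #5 pop 4: in={0,1,2,3,4} → {0,1,2,3,4} (was {}); enqueue [1]
  #6 pop 5: in={0,1,2,3,4} → {0,1,2,3,4} (was {}); enqueue []
  #7 pop 6: in={0,1,2,3,4} → {0,1,2,3,4} (was {}); enqueue [5]
  #8 pop 2: in={0,1,2,3,4} → {0,1,2,3,4} (no change)
  #9 pop 1: in={0,1,2,3,4} → {0,1,2,4} (no change)
  #10 pop 5: in={0,1,2,3,4} → {0,1,2,3,4} (no change)

Fixpoint:
  val[0] = {0,1,2,3,4}
  val[1] = {0,1,2,4}
  val[2] = {0,1,2,3,4}
  val[3] = {0,1,2,3,4}
  val[4] = {0,1,2,3,4}
  val[5] = {0,1,2,3,4}
  val[6] = {0,1,2,3,4}

10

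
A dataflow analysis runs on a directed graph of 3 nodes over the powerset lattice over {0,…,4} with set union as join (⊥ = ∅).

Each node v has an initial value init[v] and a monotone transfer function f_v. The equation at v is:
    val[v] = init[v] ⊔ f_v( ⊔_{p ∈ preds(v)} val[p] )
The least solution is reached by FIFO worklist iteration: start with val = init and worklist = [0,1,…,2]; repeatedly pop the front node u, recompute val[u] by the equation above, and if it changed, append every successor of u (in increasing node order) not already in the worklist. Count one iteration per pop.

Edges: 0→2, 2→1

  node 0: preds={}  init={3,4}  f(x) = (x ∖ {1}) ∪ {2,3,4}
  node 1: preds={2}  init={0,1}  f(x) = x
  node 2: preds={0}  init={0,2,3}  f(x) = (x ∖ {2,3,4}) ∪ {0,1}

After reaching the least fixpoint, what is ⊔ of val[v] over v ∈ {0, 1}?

{0,1,2,3,4}

Trace (4 dequeues):
  [1] u=0 | in {} | out {2,3,4} | prev {3,4} | push {}
  [2] u=1 | in {0,2,3} | out {0,1,2,3} | prev {0,1} | push {}
  [3] u=2 | in {2,3,4} | out {0,1,2,3} | prev {0,2,3} | push {1}
  [4] u=1 | in {0,1,2,3} | out {0,1,2,3} | ==

Converged values:
  [0] {2,3,4}
  [1] {0,1,2,3}
  [2] {0,1,2,3}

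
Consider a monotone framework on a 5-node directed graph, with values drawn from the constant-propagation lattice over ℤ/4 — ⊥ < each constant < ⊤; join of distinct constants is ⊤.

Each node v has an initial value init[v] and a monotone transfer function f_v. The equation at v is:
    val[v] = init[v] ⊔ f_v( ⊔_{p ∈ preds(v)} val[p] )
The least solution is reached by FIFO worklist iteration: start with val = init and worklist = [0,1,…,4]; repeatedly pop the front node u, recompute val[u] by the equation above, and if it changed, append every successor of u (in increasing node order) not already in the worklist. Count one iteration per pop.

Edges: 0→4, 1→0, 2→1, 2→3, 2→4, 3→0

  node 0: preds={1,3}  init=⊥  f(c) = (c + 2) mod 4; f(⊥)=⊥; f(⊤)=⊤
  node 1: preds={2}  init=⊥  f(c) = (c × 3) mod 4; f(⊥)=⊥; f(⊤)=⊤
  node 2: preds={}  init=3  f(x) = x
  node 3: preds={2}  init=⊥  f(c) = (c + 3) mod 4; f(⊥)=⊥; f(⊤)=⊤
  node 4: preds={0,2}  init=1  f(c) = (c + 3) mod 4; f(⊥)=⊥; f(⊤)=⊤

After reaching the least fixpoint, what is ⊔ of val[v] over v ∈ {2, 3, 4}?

⊤

Iteration log — 7 steps:
  step 1. node 0  ⊔preds=⊥  new=⊥  stable
  step 2. node 1  ⊔preds=3  new=1  old=⊥  +wl: 0
  step 3. node 2  ⊔preds=⊥  new=3  stable
  step 4. node 3  ⊔preds=3  new=2  old=⊥  +wl: 
  step 5. node 4  ⊔preds=3  new=⊤  old=1  +wl: 
  step 6. node 0  ⊔preds=⊤  new=⊤  old=⊥  +wl: 4
  step 7. node 4  ⊔preds=⊤  new=⊤  stable

Least fixpoint reached:
  node 0: ⊤
  node 1: 1
  node 2: 3
  node 3: 2
  node 4: ⊤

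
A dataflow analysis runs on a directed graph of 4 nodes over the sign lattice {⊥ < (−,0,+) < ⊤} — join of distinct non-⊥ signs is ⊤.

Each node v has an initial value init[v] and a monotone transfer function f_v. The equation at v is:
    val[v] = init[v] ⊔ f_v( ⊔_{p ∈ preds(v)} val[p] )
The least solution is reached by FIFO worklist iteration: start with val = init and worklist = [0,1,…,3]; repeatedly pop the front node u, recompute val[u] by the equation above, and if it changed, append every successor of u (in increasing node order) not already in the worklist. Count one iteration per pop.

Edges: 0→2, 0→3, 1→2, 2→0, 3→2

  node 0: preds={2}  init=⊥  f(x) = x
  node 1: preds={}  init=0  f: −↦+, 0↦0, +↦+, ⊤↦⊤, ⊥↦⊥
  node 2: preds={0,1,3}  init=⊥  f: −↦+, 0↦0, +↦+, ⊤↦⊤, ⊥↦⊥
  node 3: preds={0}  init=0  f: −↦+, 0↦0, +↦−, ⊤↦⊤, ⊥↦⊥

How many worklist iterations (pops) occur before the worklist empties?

7

Worklist (7 pops):
  #1 pop 0: in=⊥ → ⊥ (no change)
  #2 pop 1: in=⊥ → 0 (no change)
  #3 pop 2: in=0 → 0 (was ⊥); enqueue [0]
  #4 pop 3: in=⊥ → 0 (no change)
  #5 pop 0: in=0 → 0 (was ⊥); enqueue [2,3]
  #6 pop 2: in=0 → 0 (no change)
  #7 pop 3: in=0 → 0 (no change)

Fixpoint:
  val[0] = 0
  val[1] = 0
  val[2] = 0
  val[3] = 0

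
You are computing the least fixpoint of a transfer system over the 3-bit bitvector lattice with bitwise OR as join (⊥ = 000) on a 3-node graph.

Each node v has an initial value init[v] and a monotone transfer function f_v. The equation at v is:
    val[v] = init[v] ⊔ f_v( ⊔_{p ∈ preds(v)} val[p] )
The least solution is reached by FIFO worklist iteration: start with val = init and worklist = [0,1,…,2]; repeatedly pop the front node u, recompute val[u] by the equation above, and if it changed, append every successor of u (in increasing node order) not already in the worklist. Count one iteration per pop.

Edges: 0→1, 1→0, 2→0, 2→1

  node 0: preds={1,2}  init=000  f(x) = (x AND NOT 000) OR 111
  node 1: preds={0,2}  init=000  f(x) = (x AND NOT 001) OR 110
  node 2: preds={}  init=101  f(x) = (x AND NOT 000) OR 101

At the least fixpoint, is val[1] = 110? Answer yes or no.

Iteration log — 4 steps:
  step 1. node 0  ⊔preds=101  new=111  old=000  +wl: 
  step 2. node 1  ⊔preds=111  new=110  old=000  +wl: 0
  step 3. node 2  ⊔preds=000  new=101  stable
  step 4. node 0  ⊔preds=111  new=111  stable

Least fixpoint reached:
  node 0: 111
  node 1: 110
  node 2: 101

yes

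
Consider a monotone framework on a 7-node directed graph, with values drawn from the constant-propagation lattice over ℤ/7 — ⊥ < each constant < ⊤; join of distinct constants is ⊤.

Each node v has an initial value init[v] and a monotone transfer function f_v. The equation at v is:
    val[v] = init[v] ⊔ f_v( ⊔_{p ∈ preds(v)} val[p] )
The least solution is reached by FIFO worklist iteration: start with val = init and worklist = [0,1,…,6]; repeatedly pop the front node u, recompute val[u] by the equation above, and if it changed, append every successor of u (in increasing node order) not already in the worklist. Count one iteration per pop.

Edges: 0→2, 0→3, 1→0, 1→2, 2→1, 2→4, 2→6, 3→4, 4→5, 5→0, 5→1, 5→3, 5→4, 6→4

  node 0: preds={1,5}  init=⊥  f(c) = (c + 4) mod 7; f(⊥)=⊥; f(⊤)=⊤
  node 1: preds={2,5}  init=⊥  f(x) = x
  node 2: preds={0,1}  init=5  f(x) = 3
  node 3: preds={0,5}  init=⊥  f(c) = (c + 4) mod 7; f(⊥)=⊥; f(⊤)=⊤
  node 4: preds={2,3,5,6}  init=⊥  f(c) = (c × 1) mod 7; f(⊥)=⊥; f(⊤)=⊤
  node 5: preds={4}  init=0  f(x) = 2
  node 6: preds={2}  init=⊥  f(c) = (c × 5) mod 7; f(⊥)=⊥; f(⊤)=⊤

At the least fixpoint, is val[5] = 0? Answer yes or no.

Trace (12 dequeues):
  [1] u=0 | in 0 | out 4 | prev ⊥ | push {}
  [2] u=1 | in ⊤ | out ⊤ | prev ⊥ | push {0}
  [3] u=2 | in ⊤ | out ⊤ | prev 5 | push {1}
  [4] u=3 | in ⊤ | out ⊤ | prev ⊥ | push {}
  [5] u=4 | in ⊤ | out ⊤ | prev ⊥ | push {}
  [6] u=5 | in ⊤ | out ⊤ | prev 0 | push {3,4}
  [7] u=6 | in ⊤ | out ⊤ | prev ⊥ | push {}
  [8] u=0 | in ⊤ | out ⊤ | prev 4 | push {2}
  [9] u=1 | in ⊤ | out ⊤ | ==
  [10] u=3 | in ⊤ | out ⊤ | ==
  [11] u=4 | in ⊤ | out ⊤ | ==
  [12] u=2 | in ⊤ | out ⊤ | ==

Converged values:
  [0] ⊤
  [1] ⊤
  [2] ⊤
  [3] ⊤
  [4] ⊤
  [5] ⊤
  [6] ⊤

no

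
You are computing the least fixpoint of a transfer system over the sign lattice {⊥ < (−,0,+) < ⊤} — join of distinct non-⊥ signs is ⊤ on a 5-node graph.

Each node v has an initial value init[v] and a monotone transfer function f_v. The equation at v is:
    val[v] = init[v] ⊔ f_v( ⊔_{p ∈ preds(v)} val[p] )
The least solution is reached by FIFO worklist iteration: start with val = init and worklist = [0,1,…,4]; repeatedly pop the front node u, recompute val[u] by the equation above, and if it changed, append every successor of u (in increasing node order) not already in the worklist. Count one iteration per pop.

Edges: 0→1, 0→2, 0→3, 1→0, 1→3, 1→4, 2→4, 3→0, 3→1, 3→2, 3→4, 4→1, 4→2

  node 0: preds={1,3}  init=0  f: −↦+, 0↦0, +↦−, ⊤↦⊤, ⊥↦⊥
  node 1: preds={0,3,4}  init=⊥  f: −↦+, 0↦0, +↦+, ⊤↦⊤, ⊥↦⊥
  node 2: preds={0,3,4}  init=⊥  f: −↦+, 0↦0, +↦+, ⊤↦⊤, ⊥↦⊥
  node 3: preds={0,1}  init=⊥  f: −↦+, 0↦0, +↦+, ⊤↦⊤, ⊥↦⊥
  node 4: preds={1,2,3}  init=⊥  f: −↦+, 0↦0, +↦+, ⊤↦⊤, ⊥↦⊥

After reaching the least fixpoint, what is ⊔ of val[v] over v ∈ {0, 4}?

Worklist (8 pops):
  #1 pop 0: in=⊥ → 0 (no change)
  #2 pop 1: in=0 → 0 (was ⊥); enqueue [0]
  #3 pop 2: in=0 → 0 (was ⊥); enqueue []
  #4 pop 3: in=0 → 0 (was ⊥); enqueue [1,2]
  #5 pop 4: in=0 → 0 (was ⊥); enqueue []
  #6 pop 0: in=0 → 0 (no change)
  #7 pop 1: in=0 → 0 (no change)
  #8 pop 2: in=0 → 0 (no change)

Fixpoint:
  val[0] = 0
  val[1] = 0
  val[2] = 0
  val[3] = 0
  val[4] = 0

0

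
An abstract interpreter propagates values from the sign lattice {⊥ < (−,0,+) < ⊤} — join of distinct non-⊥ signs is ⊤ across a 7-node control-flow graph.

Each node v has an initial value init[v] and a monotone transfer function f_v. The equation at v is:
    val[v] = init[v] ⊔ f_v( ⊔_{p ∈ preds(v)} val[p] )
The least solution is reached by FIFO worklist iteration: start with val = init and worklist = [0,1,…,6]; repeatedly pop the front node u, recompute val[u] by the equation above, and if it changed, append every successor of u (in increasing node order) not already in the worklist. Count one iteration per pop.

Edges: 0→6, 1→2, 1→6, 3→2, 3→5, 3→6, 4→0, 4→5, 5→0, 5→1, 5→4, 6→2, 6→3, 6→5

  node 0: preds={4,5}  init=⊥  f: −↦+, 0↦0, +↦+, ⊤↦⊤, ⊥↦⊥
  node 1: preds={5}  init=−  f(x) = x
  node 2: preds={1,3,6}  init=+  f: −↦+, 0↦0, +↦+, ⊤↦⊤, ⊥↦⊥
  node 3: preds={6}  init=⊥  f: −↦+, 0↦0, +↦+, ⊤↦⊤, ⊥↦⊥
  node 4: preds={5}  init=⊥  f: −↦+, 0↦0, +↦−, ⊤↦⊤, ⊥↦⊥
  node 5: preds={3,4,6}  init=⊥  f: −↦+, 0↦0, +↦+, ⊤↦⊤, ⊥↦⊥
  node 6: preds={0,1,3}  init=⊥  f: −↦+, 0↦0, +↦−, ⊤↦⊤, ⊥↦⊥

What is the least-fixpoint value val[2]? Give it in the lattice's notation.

Trace (26 dequeues):
  [1] u=0 | in ⊥ | out ⊥ | ==
  [2] u=1 | in ⊥ | out − | ==
  [3] u=2 | in − | out + | ==
  [4] u=3 | in ⊥ | out ⊥ | ==
  [5] u=4 | in ⊥ | out ⊥ | ==
  [6] u=5 | in ⊥ | out ⊥ | ==
  [7] u=6 | in − | out + | prev ⊥ | push {2,3,5}
  [8] u=2 | in ⊤ | out ⊤ | prev + | push {}
  [9] u=3 | in + | out + | prev ⊥ | push {2,6}
  [10] u=5 | in + | out + | prev ⊥ | push {0,1,4}
  [11] u=2 | in ⊤ | out ⊤ | ==
  [12] u=6 | in ⊤ | out ⊤ | prev + | push {2,3,5}
  [13] u=0 | in + | out + | prev ⊥ | push {6}
  [14] u=1 | in + | out ⊤ | prev − | push {}
  [15] u=4 | in + | out − | prev ⊥ | push {0}
  [16] u=2 | in ⊤ | out ⊤ | ==
  [17] u=3 | in ⊤ | out ⊤ | prev + | push {2}
  [18] u=5 | in ⊤ | out ⊤ | prev + | push {1,4}
  [19] u=6 | in ⊤ | out ⊤ | ==
  [20] u=0 | in ⊤ | out ⊤ | prev + | push {6}
  [21] u=2 | in ⊤ | out ⊤ | ==
  [22] u=1 | in ⊤ | out ⊤ | ==
  [23] u=4 | in ⊤ | out ⊤ | prev − | push {0,5}
  [24] u=6 | in ⊤ | out ⊤ | ==
  [25] u=0 | in ⊤ | out ⊤ | ==
  [26] u=5 | in ⊤ | out ⊤ | ==

Converged values:
  [0] ⊤
  [1] ⊤
  [2] ⊤
  [3] ⊤
  [4] ⊤
  [5] ⊤
  [6] ⊤

⊤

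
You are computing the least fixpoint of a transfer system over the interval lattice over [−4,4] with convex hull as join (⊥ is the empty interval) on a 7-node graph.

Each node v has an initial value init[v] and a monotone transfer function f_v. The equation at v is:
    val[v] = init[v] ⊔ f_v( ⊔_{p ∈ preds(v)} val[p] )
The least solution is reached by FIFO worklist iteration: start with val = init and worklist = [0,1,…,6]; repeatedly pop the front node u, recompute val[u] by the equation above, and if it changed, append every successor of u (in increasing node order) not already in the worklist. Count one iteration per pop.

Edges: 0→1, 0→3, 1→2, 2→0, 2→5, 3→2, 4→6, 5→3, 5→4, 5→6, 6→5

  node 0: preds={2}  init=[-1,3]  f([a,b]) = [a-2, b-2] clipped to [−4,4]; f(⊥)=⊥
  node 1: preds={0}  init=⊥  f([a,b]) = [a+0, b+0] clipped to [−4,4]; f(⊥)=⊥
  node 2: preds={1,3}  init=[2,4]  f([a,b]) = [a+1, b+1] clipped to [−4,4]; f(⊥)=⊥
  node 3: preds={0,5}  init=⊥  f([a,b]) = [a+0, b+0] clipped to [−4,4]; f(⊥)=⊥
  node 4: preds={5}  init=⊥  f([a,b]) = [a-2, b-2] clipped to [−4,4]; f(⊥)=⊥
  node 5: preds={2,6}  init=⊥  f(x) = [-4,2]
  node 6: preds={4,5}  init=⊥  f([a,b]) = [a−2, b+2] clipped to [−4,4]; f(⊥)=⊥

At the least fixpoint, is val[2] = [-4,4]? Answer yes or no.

no

Iteration log — 20 steps:
  step 1. node 0  ⊔preds=[2,4]  new=[-1,3]  stable
  step 2. node 1  ⊔preds=[-1,3]  new=[-1,3]  old=⊥  +wl: 
  step 3. node 2  ⊔preds=[-1,3]  new=[0,4]  old=[2,4]  +wl: 0
  step 4. node 3  ⊔preds=[-1,3]  new=[-1,3]  old=⊥  +wl: 2
  step 5. node 4  ⊔preds=⊥  new=⊥  stable
  step 6. node 5  ⊔preds=[0,4]  new=[-4,2]  old=⊥  +wl: 3,4
  step 7. node 6  ⊔preds=[-4,2]  new=[-4,4]  old=⊥  +wl: 5
  step 8. node 0  ⊔preds=[0,4]  new=[-2,3]  old=[-1,3]  +wl: 1
  step 9. node 2  ⊔preds=[-1,3]  new=[0,4]  stable
  step 10. node 3  ⊔preds=[-4,3]  new=[-4,3]  old=[-1,3]  +wl: 2
  step 11. node 4  ⊔preds=[-4,2]  new=[-4,0]  old=⊥  +wl: 6
  step 12. node 5  ⊔preds=[-4,4]  new=[-4,2]  stable
  step 13. node 1  ⊔preds=[-2,3]  new=[-2,3]  old=[-1,3]  +wl: 
  step 14. node 2  ⊔preds=[-4,3]  new=[-3,4]  old=[0,4]  +wl: 0,5
  step 15. node 6  ⊔preds=[-4,2]  new=[-4,4]  stable
  step 16. node 0  ⊔preds=[-3,4]  new=[-4,3]  old=[-2,3]  +wl: 1,3
  step 17. node 5  ⊔preds=[-4,4]  new=[-4,2]  stable
  step 18. node 1  ⊔preds=[-4,3]  new=[-4,3]  old=[-2,3]  +wl: 2
  step 19. node 3  ⊔preds=[-4,3]  new=[-4,3]  stable
  step 20. node 2  ⊔preds=[-4,3]  new=[-3,4]  stable

Least fixpoint reached:
  node 0: [-4,3]
  node 1: [-4,3]
  node 2: [-3,4]
  node 3: [-4,3]
  node 4: [-4,0]
  node 5: [-4,2]
  node 6: [-4,4]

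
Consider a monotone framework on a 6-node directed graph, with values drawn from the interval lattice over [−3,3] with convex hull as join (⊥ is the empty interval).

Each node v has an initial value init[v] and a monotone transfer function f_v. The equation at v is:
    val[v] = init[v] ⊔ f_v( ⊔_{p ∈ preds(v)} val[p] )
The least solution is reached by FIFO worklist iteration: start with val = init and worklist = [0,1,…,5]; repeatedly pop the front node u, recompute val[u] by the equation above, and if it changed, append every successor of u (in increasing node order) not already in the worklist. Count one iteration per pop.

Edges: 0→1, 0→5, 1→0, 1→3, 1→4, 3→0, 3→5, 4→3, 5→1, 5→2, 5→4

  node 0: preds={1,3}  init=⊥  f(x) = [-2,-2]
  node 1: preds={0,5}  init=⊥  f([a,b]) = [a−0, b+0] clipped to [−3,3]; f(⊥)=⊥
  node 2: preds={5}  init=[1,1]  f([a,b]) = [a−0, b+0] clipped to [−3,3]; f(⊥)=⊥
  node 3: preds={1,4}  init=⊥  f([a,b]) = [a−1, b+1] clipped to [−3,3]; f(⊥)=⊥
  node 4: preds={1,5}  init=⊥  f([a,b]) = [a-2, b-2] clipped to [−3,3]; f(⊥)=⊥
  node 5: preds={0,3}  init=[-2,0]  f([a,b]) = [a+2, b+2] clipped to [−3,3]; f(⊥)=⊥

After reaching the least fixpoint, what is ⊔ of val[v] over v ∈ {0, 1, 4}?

Iteration log — 15 steps:
  step 1. node 0  ⊔preds=⊥  new=[-2,-2]  old=⊥  +wl: 
  step 2. node 1  ⊔preds=[-2,0]  new=[-2,0]  old=⊥  +wl: 0
  step 3. node 2  ⊔preds=[-2,0]  new=[-2,1]  old=[1,1]  +wl: 
  step 4. node 3  ⊔preds=[-2,0]  new=[-3,1]  old=⊥  +wl: 
  step 5. node 4  ⊔preds=[-2,0]  new=[-3,-2]  old=⊥  +wl: 3
  step 6. node 5  ⊔preds=[-3,1]  new=[-2,3]  old=[-2,0]  +wl: 1,2,4
  step 7. node 0  ⊔preds=[-3,1]  new=[-2,-2]  stable
  step 8. node 3  ⊔preds=[-3,0]  new=[-3,1]  stable
  step 9. node 1  ⊔preds=[-2,3]  new=[-2,3]  old=[-2,0]  +wl: 0,3
  step 10. node 2  ⊔preds=[-2,3]  new=[-2,3]  old=[-2,1]  +wl: 
  step 11. node 4  ⊔preds=[-2,3]  new=[-3,1]  old=[-3,-2]  +wl: 
  step 12. node 0  ⊔preds=[-3,3]  new=[-2,-2]  stable
  step 13. node 3  ⊔preds=[-3,3]  new=[-3,3]  old=[-3,1]  +wl: 0,5
  step 14. node 0  ⊔preds=[-3,3]  new=[-2,-2]  stable
  step 15. node 5  ⊔preds=[-3,3]  new=[-2,3]  stable

Least fixpoint reached:
  node 0: [-2,-2]
  node 1: [-2,3]
  node 2: [-2,3]
  node 3: [-3,3]
  node 4: [-3,1]
  node 5: [-2,3]

[-3,3]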